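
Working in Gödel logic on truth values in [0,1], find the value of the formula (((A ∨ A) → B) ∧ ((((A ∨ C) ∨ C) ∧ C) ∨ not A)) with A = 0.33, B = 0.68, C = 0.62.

0.62

(A ∨ A) = max(0.33, 0.33) = 0.33
((A ∨ A) → B): 0.33 ≤ 0.68, so result = 1
(A ∨ C) = max(0.33, 0.62) = 0.62
((A ∨ C) ∨ C) = max(0.62, 0.62) = 0.62
(((A ∨ C) ∨ C) ∧ C) = min(0.62, 0.62) = 0.62
not A: Gödel ¬ of 0.33 = 0 (operand ≠ 0)
((((A ∨ C) ∨ C) ∧ C) ∨ not A) = max(0.62, 0) = 0.62
(((A ∨ A) → B) ∧ ((((A ∨ C) ∨ C) ∧ C) ∨ not A)) = min(1, 0.62) = 0.62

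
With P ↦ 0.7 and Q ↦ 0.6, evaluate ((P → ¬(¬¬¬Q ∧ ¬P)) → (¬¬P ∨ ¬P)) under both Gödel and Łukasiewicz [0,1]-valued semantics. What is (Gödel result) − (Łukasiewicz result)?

0.30

Gödel evaluation:
  ¬Q: Gödel ¬ of 0.6 = 0 (operand ≠ 0)
  ¬¬Q: Gödel ¬ of 0 = 1 (operand is 0)
  ¬¬¬Q: Gödel ¬ of 1 = 0 (operand ≠ 0)
  ¬P: Gödel ¬ of 0.7 = 0 (operand ≠ 0)
  (¬¬¬Q ∧ ¬P) = min(0, 0) = 0
  ¬(¬¬¬Q ∧ ¬P): Gödel ¬ of 0 = 1 (operand is 0)
  (P → ¬(¬¬¬Q ∧ ¬P)): 0.7 ≤ 1, so result = 1
  ¬P: Gödel ¬ of 0.7 = 0 (operand ≠ 0)
  ¬¬P: Gödel ¬ of 0 = 1 (operand is 0)
  ¬P: Gödel ¬ of 0.7 = 0 (operand ≠ 0)
  (¬¬P ∨ ¬P) = max(1, 0) = 1
  ((P → ¬(¬¬¬Q ∧ ¬P)) → (¬¬P ∨ ¬P)): 1 ≤ 1, so result = 1
  Gödel value = 1
Łukasiewicz evaluation:
  ¬Q: Łukasiewicz ¬ gives 1 − 0.6 = 0.4
  ¬¬Q: Łukasiewicz ¬ gives 1 − 0.4 = 0.6
  ¬¬¬Q: Łukasiewicz ¬ gives 1 − 0.6 = 0.4
  ¬P: Łukasiewicz ¬ gives 1 − 0.7 = 0.3
  (¬¬¬Q ∧ ¬P) = min(0.4, 0.3) = 0.3
  ¬(¬¬¬Q ∧ ¬P): Łukasiewicz ¬ gives 1 − 0.3 = 0.7
  (P → ¬(¬¬¬Q ∧ ¬P)): min(1, 1 − 0.7 + 0.7) = 1
  ¬P: Łukasiewicz ¬ gives 1 − 0.7 = 0.3
  ¬¬P: Łukasiewicz ¬ gives 1 − 0.3 = 0.7
  ¬P: Łukasiewicz ¬ gives 1 − 0.7 = 0.3
  (¬¬P ∨ ¬P) = max(0.7, 0.3) = 0.7
  ((P → ¬(¬¬¬Q ∧ ¬P)) → (¬¬P ∨ ¬P)): min(1, 1 − 1 + 0.7) = 0.7
  Łukasiewicz value = 0.7
Difference: 1 − 0.7 = 0.30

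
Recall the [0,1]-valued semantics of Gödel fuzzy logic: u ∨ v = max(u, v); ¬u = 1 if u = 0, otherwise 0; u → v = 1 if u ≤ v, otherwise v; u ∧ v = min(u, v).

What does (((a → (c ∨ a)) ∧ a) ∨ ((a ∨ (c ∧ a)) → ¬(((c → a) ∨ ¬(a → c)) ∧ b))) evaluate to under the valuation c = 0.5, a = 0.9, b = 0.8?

0.90

(c ∨ a) = max(0.5, 0.9) = 0.9
(a → (c ∨ a)): 0.9 ≤ 0.9, so result = 1
((a → (c ∨ a)) ∧ a) = min(1, 0.9) = 0.9
(c ∧ a) = min(0.5, 0.9) = 0.5
(a ∨ (c ∧ a)) = max(0.9, 0.5) = 0.9
(c → a): 0.5 ≤ 0.9, so result = 1
(a → c): 0.9 > 0.5, so result = 0.5
¬(a → c): Gödel ¬ of 0.5 = 0 (operand ≠ 0)
((c → a) ∨ ¬(a → c)) = max(1, 0) = 1
(((c → a) ∨ ¬(a → c)) ∧ b) = min(1, 0.8) = 0.8
¬(((c → a) ∨ ¬(a → c)) ∧ b): Gödel ¬ of 0.8 = 0 (operand ≠ 0)
((a ∨ (c ∧ a)) → ¬(((c → a) ∨ ¬(a → c)) ∧ b)): 0.9 > 0, so result = 0
(((a → (c ∨ a)) ∧ a) ∨ ((a ∨ (c ∧ a)) → ¬(((c → a) ∨ ¬(a → c)) ∧ b))) = max(0.9, 0) = 0.9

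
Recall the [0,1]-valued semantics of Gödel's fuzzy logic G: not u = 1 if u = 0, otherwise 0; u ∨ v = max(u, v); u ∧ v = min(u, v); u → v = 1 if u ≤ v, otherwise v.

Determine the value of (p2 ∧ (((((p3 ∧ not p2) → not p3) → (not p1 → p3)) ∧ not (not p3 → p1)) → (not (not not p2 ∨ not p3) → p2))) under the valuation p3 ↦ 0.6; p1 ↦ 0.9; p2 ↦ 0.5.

0.50

not p2: Gödel ¬ of 0.5 = 0 (operand ≠ 0)
(p3 ∧ not p2) = min(0.6, 0) = 0
not p3: Gödel ¬ of 0.6 = 0 (operand ≠ 0)
((p3 ∧ not p2) → not p3): 0 ≤ 0, so result = 1
not p1: Gödel ¬ of 0.9 = 0 (operand ≠ 0)
(not p1 → p3): 0 ≤ 0.6, so result = 1
(((p3 ∧ not p2) → not p3) → (not p1 → p3)): 1 ≤ 1, so result = 1
not p3: Gödel ¬ of 0.6 = 0 (operand ≠ 0)
(not p3 → p1): 0 ≤ 0.9, so result = 1
not (not p3 → p1): Gödel ¬ of 1 = 0 (operand ≠ 0)
((((p3 ∧ not p2) → not p3) → (not p1 → p3)) ∧ not (not p3 → p1)) = min(1, 0) = 0
not p2: Gödel ¬ of 0.5 = 0 (operand ≠ 0)
not not p2: Gödel ¬ of 0 = 1 (operand is 0)
not p3: Gödel ¬ of 0.6 = 0 (operand ≠ 0)
(not not p2 ∨ not p3) = max(1, 0) = 1
not (not not p2 ∨ not p3): Gödel ¬ of 1 = 0 (operand ≠ 0)
(not (not not p2 ∨ not p3) → p2): 0 ≤ 0.5, so result = 1
(((((p3 ∧ not p2) → not p3) → (not p1 → p3)) ∧ not (not p3 → p1)) → (not (not not p2 ∨ not p3) → p2)): 0 ≤ 1, so result = 1
(p2 ∧ (((((p3 ∧ not p2) → not p3) → (not p1 → p3)) ∧ not (not p3 → p1)) → (not (not not p2 ∨ not p3) → p2))) = min(0.5, 1) = 0.5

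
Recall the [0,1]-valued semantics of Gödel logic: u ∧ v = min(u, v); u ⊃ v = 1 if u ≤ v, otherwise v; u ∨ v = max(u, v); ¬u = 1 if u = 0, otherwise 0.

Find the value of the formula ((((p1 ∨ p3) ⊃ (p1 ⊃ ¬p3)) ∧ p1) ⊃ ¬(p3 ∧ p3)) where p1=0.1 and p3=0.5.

1.00

(p1 ∨ p3) = max(0.1, 0.5) = 0.5
¬p3: Gödel ¬ of 0.5 = 0 (operand ≠ 0)
(p1 ⊃ ¬p3): 0.1 > 0, so result = 0
((p1 ∨ p3) ⊃ (p1 ⊃ ¬p3)): 0.5 > 0, so result = 0
(((p1 ∨ p3) ⊃ (p1 ⊃ ¬p3)) ∧ p1) = min(0, 0.1) = 0
(p3 ∧ p3) = min(0.5, 0.5) = 0.5
¬(p3 ∧ p3): Gödel ¬ of 0.5 = 0 (operand ≠ 0)
((((p1 ∨ p3) ⊃ (p1 ⊃ ¬p3)) ∧ p1) ⊃ ¬(p3 ∧ p3)): 0 ≤ 0, so result = 1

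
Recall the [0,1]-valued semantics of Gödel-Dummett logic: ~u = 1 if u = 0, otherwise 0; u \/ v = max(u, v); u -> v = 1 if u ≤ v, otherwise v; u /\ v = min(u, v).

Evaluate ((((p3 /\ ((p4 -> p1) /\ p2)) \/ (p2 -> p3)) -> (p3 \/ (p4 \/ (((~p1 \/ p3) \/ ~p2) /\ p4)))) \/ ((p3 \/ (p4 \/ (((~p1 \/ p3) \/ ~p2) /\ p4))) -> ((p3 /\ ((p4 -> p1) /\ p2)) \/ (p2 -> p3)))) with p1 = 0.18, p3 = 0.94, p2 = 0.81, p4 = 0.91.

1.00

(p4 -> p1): 0.91 > 0.18, so result = 0.18
((p4 -> p1) /\ p2) = min(0.18, 0.81) = 0.18
(p3 /\ ((p4 -> p1) /\ p2)) = min(0.94, 0.18) = 0.18
(p2 -> p3): 0.81 ≤ 0.94, so result = 1
((p3 /\ ((p4 -> p1) /\ p2)) \/ (p2 -> p3)) = max(0.18, 1) = 1
~p1: Gödel ¬ of 0.18 = 0 (operand ≠ 0)
(~p1 \/ p3) = max(0, 0.94) = 0.94
~p2: Gödel ¬ of 0.81 = 0 (operand ≠ 0)
((~p1 \/ p3) \/ ~p2) = max(0.94, 0) = 0.94
(((~p1 \/ p3) \/ ~p2) /\ p4) = min(0.94, 0.91) = 0.91
(p4 \/ (((~p1 \/ p3) \/ ~p2) /\ p4)) = max(0.91, 0.91) = 0.91
(p3 \/ (p4 \/ (((~p1 \/ p3) \/ ~p2) /\ p4))) = max(0.94, 0.91) = 0.94
(((p3 /\ ((p4 -> p1) /\ p2)) \/ (p2 -> p3)) -> (p3 \/ (p4 \/ (((~p1 \/ p3) \/ ~p2) /\ p4)))): 1 > 0.94, so result = 0.94
~p1: Gödel ¬ of 0.18 = 0 (operand ≠ 0)
(~p1 \/ p3) = max(0, 0.94) = 0.94
~p2: Gödel ¬ of 0.81 = 0 (operand ≠ 0)
((~p1 \/ p3) \/ ~p2) = max(0.94, 0) = 0.94
(((~p1 \/ p3) \/ ~p2) /\ p4) = min(0.94, 0.91) = 0.91
(p4 \/ (((~p1 \/ p3) \/ ~p2) /\ p4)) = max(0.91, 0.91) = 0.91
(p3 \/ (p4 \/ (((~p1 \/ p3) \/ ~p2) /\ p4))) = max(0.94, 0.91) = 0.94
(p4 -> p1): 0.91 > 0.18, so result = 0.18
((p4 -> p1) /\ p2) = min(0.18, 0.81) = 0.18
(p3 /\ ((p4 -> p1) /\ p2)) = min(0.94, 0.18) = 0.18
(p2 -> p3): 0.81 ≤ 0.94, so result = 1
((p3 /\ ((p4 -> p1) /\ p2)) \/ (p2 -> p3)) = max(0.18, 1) = 1
((p3 \/ (p4 \/ (((~p1 \/ p3) \/ ~p2) /\ p4))) -> ((p3 /\ ((p4 -> p1) /\ p2)) \/ (p2 -> p3))): 0.94 ≤ 1, so result = 1
((((p3 /\ ((p4 -> p1) /\ p2)) \/ (p2 -> p3)) -> (p3 \/ (p4 \/ (((~p1 \/ p3) \/ ~p2) /\ p4)))) \/ ((p3 \/ (p4 \/ (((~p1 \/ p3) \/ ~p2) /\ p4))) -> ((p3 /\ ((p4 -> p1) /\ p2)) \/ (p2 -> p3)))) = max(0.94, 1) = 1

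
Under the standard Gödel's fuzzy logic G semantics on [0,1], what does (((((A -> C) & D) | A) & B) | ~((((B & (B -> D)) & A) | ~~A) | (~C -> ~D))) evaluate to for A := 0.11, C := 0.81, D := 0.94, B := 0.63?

(A -> C): 0.11 ≤ 0.81, so result = 1
((A -> C) & D) = min(1, 0.94) = 0.94
(((A -> C) & D) | A) = max(0.94, 0.11) = 0.94
((((A -> C) & D) | A) & B) = min(0.94, 0.63) = 0.63
(B -> D): 0.63 ≤ 0.94, so result = 1
(B & (B -> D)) = min(0.63, 1) = 0.63
((B & (B -> D)) & A) = min(0.63, 0.11) = 0.11
~A: Gödel ¬ of 0.11 = 0 (operand ≠ 0)
~~A: Gödel ¬ of 0 = 1 (operand is 0)
(((B & (B -> D)) & A) | ~~A) = max(0.11, 1) = 1
~C: Gödel ¬ of 0.81 = 0 (operand ≠ 0)
~D: Gödel ¬ of 0.94 = 0 (operand ≠ 0)
(~C -> ~D): 0 ≤ 0, so result = 1
((((B & (B -> D)) & A) | ~~A) | (~C -> ~D)) = max(1, 1) = 1
~((((B & (B -> D)) & A) | ~~A) | (~C -> ~D)): Gödel ¬ of 1 = 0 (operand ≠ 0)
(((((A -> C) & D) | A) & B) | ~((((B & (B -> D)) & A) | ~~A) | (~C -> ~D))) = max(0.63, 0) = 0.63

0.63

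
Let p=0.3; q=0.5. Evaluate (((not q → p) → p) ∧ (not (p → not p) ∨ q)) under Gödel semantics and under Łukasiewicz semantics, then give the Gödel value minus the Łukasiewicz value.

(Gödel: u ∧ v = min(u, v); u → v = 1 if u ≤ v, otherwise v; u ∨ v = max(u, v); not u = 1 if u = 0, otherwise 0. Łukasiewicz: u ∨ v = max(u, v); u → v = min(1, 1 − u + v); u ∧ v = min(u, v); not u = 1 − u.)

-0.20

Gödel evaluation:
  not q: Gödel ¬ of 0.5 = 0 (operand ≠ 0)
  (not q → p): 0 ≤ 0.3, so result = 1
  ((not q → p) → p): 1 > 0.3, so result = 0.3
  not p: Gödel ¬ of 0.3 = 0 (operand ≠ 0)
  (p → not p): 0.3 > 0, so result = 0
  not (p → not p): Gödel ¬ of 0 = 1 (operand is 0)
  (not (p → not p) ∨ q) = max(1, 0.5) = 1
  (((not q → p) → p) ∧ (not (p → not p) ∨ q)) = min(0.3, 1) = 0.3
  Gödel value = 0.3
Łukasiewicz evaluation:
  not q: Łukasiewicz ¬ gives 1 − 0.5 = 0.5
  (not q → p): min(1, 1 − 0.5 + 0.3) = 0.8
  ((not q → p) → p): min(1, 1 − 0.8 + 0.3) = 0.5
  not p: Łukasiewicz ¬ gives 1 − 0.3 = 0.7
  (p → not p): min(1, 1 − 0.3 + 0.7) = 1
  not (p → not p): Łukasiewicz ¬ gives 1 − 1 = 0
  (not (p → not p) ∨ q) = max(0, 0.5) = 0.5
  (((not q → p) → p) ∧ (not (p → not p) ∨ q)) = min(0.5, 0.5) = 0.5
  Łukasiewicz value = 0.5
Difference: 0.3 − 0.5 = -0.20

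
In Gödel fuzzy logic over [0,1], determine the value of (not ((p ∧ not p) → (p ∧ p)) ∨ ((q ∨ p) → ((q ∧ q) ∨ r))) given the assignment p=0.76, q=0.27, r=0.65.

not p: Gödel ¬ of 0.76 = 0 (operand ≠ 0)
(p ∧ not p) = min(0.76, 0) = 0
(p ∧ p) = min(0.76, 0.76) = 0.76
((p ∧ not p) → (p ∧ p)): 0 ≤ 0.76, so result = 1
not ((p ∧ not p) → (p ∧ p)): Gödel ¬ of 1 = 0 (operand ≠ 0)
(q ∨ p) = max(0.27, 0.76) = 0.76
(q ∧ q) = min(0.27, 0.27) = 0.27
((q ∧ q) ∨ r) = max(0.27, 0.65) = 0.65
((q ∨ p) → ((q ∧ q) ∨ r)): 0.76 > 0.65, so result = 0.65
(not ((p ∧ not p) → (p ∧ p)) ∨ ((q ∨ p) → ((q ∧ q) ∨ r))) = max(0, 0.65) = 0.65

0.65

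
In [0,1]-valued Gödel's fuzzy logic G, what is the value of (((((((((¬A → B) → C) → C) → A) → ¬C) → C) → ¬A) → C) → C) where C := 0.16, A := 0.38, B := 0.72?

0.16

¬A: Gödel ¬ of 0.38 = 0 (operand ≠ 0)
(¬A → B): 0 ≤ 0.72, so result = 1
((¬A → B) → C): 1 > 0.16, so result = 0.16
(((¬A → B) → C) → C): 0.16 ≤ 0.16, so result = 1
((((¬A → B) → C) → C) → A): 1 > 0.38, so result = 0.38
¬C: Gödel ¬ of 0.16 = 0 (operand ≠ 0)
(((((¬A → B) → C) → C) → A) → ¬C): 0.38 > 0, so result = 0
((((((¬A → B) → C) → C) → A) → ¬C) → C): 0 ≤ 0.16, so result = 1
¬A: Gödel ¬ of 0.38 = 0 (operand ≠ 0)
(((((((¬A → B) → C) → C) → A) → ¬C) → C) → ¬A): 1 > 0, so result = 0
((((((((¬A → B) → C) → C) → A) → ¬C) → C) → ¬A) → C): 0 ≤ 0.16, so result = 1
(((((((((¬A → B) → C) → C) → A) → ¬C) → C) → ¬A) → C) → C): 1 > 0.16, so result = 0.16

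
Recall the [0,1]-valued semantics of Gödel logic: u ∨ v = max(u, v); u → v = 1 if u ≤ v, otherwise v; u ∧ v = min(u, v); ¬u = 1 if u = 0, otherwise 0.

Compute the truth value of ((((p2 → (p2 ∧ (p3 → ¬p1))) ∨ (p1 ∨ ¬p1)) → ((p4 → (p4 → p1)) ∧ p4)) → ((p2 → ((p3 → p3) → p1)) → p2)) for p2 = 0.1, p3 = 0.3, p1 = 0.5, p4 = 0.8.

0.10

¬p1: Gödel ¬ of 0.5 = 0 (operand ≠ 0)
(p3 → ¬p1): 0.3 > 0, so result = 0
(p2 ∧ (p3 → ¬p1)) = min(0.1, 0) = 0
(p2 → (p2 ∧ (p3 → ¬p1))): 0.1 > 0, so result = 0
¬p1: Gödel ¬ of 0.5 = 0 (operand ≠ 0)
(p1 ∨ ¬p1) = max(0.5, 0) = 0.5
((p2 → (p2 ∧ (p3 → ¬p1))) ∨ (p1 ∨ ¬p1)) = max(0, 0.5) = 0.5
(p4 → p1): 0.8 > 0.5, so result = 0.5
(p4 → (p4 → p1)): 0.8 > 0.5, so result = 0.5
((p4 → (p4 → p1)) ∧ p4) = min(0.5, 0.8) = 0.5
(((p2 → (p2 ∧ (p3 → ¬p1))) ∨ (p1 ∨ ¬p1)) → ((p4 → (p4 → p1)) ∧ p4)): 0.5 ≤ 0.5, so result = 1
(p3 → p3): 0.3 ≤ 0.3, so result = 1
((p3 → p3) → p1): 1 > 0.5, so result = 0.5
(p2 → ((p3 → p3) → p1)): 0.1 ≤ 0.5, so result = 1
((p2 → ((p3 → p3) → p1)) → p2): 1 > 0.1, so result = 0.1
((((p2 → (p2 ∧ (p3 → ¬p1))) ∨ (p1 ∨ ¬p1)) → ((p4 → (p4 → p1)) ∧ p4)) → ((p2 → ((p3 → p3) → p1)) → p2)): 1 > 0.1, so result = 0.1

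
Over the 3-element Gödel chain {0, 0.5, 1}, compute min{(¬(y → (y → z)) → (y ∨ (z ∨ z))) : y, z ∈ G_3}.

The minimum is attained at y = 0.5, z = 0:
  (y → z): 0.5 > 0, so result = 0
  (y → (y → z)): 0.5 > 0, so result = 0
  ¬(y → (y → z)): Gödel ¬ of 0 = 1 (operand is 0)
  (z ∨ z) = max(0, 0) = 0
  (y ∨ (z ∨ z)) = max(0.5, 0) = 0.5
  (¬(y → (y → z)) → (y ∨ (z ∨ z))): 1 > 0.5, so result = 0.5
Checking all 9 assignments confirms none give a value below 0.50.

0.50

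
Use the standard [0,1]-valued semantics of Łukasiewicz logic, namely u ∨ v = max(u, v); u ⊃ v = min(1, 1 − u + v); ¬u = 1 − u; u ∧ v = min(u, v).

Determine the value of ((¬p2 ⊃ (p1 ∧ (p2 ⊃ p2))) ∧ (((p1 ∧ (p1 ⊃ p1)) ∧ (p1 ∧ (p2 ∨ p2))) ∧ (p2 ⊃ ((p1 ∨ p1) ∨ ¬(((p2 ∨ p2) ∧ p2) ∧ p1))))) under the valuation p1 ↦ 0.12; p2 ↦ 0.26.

0.12

¬p2: Łukasiewicz ¬ gives 1 − 0.26 = 0.74
(p2 ⊃ p2): min(1, 1 − 0.26 + 0.26) = 1
(p1 ∧ (p2 ⊃ p2)) = min(0.12, 1) = 0.12
(¬p2 ⊃ (p1 ∧ (p2 ⊃ p2))): min(1, 1 − 0.74 + 0.12) = 0.38
(p1 ⊃ p1): min(1, 1 − 0.12 + 0.12) = 1
(p1 ∧ (p1 ⊃ p1)) = min(0.12, 1) = 0.12
(p2 ∨ p2) = max(0.26, 0.26) = 0.26
(p1 ∧ (p2 ∨ p2)) = min(0.12, 0.26) = 0.12
((p1 ∧ (p1 ⊃ p1)) ∧ (p1 ∧ (p2 ∨ p2))) = min(0.12, 0.12) = 0.12
(p1 ∨ p1) = max(0.12, 0.12) = 0.12
(p2 ∨ p2) = max(0.26, 0.26) = 0.26
((p2 ∨ p2) ∧ p2) = min(0.26, 0.26) = 0.26
(((p2 ∨ p2) ∧ p2) ∧ p1) = min(0.26, 0.12) = 0.12
¬(((p2 ∨ p2) ∧ p2) ∧ p1): Łukasiewicz ¬ gives 1 − 0.12 = 0.88
((p1 ∨ p1) ∨ ¬(((p2 ∨ p2) ∧ p2) ∧ p1)) = max(0.12, 0.88) = 0.88
(p2 ⊃ ((p1 ∨ p1) ∨ ¬(((p2 ∨ p2) ∧ p2) ∧ p1))): min(1, 1 − 0.26 + 0.88) = 1
(((p1 ∧ (p1 ⊃ p1)) ∧ (p1 ∧ (p2 ∨ p2))) ∧ (p2 ⊃ ((p1 ∨ p1) ∨ ¬(((p2 ∨ p2) ∧ p2) ∧ p1)))) = min(0.12, 1) = 0.12
((¬p2 ⊃ (p1 ∧ (p2 ⊃ p2))) ∧ (((p1 ∧ (p1 ⊃ p1)) ∧ (p1 ∧ (p2 ∨ p2))) ∧ (p2 ⊃ ((p1 ∨ p1) ∨ ¬(((p2 ∨ p2) ∧ p2) ∧ p1))))) = min(0.38, 0.12) = 0.12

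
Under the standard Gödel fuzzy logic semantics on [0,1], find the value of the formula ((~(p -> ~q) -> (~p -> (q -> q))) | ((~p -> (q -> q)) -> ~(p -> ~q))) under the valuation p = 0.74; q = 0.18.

~q: Gödel ¬ of 0.18 = 0 (operand ≠ 0)
(p -> ~q): 0.74 > 0, so result = 0
~(p -> ~q): Gödel ¬ of 0 = 1 (operand is 0)
~p: Gödel ¬ of 0.74 = 0 (operand ≠ 0)
(q -> q): 0.18 ≤ 0.18, so result = 1
(~p -> (q -> q)): 0 ≤ 1, so result = 1
(~(p -> ~q) -> (~p -> (q -> q))): 1 ≤ 1, so result = 1
~p: Gödel ¬ of 0.74 = 0 (operand ≠ 0)
(q -> q): 0.18 ≤ 0.18, so result = 1
(~p -> (q -> q)): 0 ≤ 1, so result = 1
~q: Gödel ¬ of 0.18 = 0 (operand ≠ 0)
(p -> ~q): 0.74 > 0, so result = 0
~(p -> ~q): Gödel ¬ of 0 = 1 (operand is 0)
((~p -> (q -> q)) -> ~(p -> ~q)): 1 ≤ 1, so result = 1
((~(p -> ~q) -> (~p -> (q -> q))) | ((~p -> (q -> q)) -> ~(p -> ~q))) = max(1, 1) = 1

1.00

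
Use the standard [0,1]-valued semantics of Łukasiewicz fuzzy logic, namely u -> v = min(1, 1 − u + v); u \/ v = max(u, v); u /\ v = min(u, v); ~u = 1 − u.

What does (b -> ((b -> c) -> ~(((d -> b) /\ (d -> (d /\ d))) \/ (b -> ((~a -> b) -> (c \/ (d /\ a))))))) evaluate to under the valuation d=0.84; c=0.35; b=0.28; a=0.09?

0.72

(b -> c): min(1, 1 − 0.28 + 0.35) = 1
(d -> b): min(1, 1 − 0.84 + 0.28) = 0.44
(d /\ d) = min(0.84, 0.84) = 0.84
(d -> (d /\ d)): min(1, 1 − 0.84 + 0.84) = 1
((d -> b) /\ (d -> (d /\ d))) = min(0.44, 1) = 0.44
~a: Łukasiewicz ¬ gives 1 − 0.09 = 0.91
(~a -> b): min(1, 1 − 0.91 + 0.28) = 0.37
(d /\ a) = min(0.84, 0.09) = 0.09
(c \/ (d /\ a)) = max(0.35, 0.09) = 0.35
((~a -> b) -> (c \/ (d /\ a))): min(1, 1 − 0.37 + 0.35) = 0.98
(b -> ((~a -> b) -> (c \/ (d /\ a)))): min(1, 1 − 0.28 + 0.98) = 1
(((d -> b) /\ (d -> (d /\ d))) \/ (b -> ((~a -> b) -> (c \/ (d /\ a))))) = max(0.44, 1) = 1
~(((d -> b) /\ (d -> (d /\ d))) \/ (b -> ((~a -> b) -> (c \/ (d /\ a))))): Łukasiewicz ¬ gives 1 − 1 = 0
((b -> c) -> ~(((d -> b) /\ (d -> (d /\ d))) \/ (b -> ((~a -> b) -> (c \/ (d /\ a)))))): min(1, 1 − 1 + 0) = 0
(b -> ((b -> c) -> ~(((d -> b) /\ (d -> (d /\ d))) \/ (b -> ((~a -> b) -> (c \/ (d /\ a))))))): min(1, 1 − 0.28 + 0) = 0.72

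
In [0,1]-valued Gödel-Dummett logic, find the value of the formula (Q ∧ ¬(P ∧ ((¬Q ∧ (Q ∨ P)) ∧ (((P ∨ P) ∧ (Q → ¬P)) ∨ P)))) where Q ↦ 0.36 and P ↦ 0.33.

0.36

¬Q: Gödel ¬ of 0.36 = 0 (operand ≠ 0)
(Q ∨ P) = max(0.36, 0.33) = 0.36
(¬Q ∧ (Q ∨ P)) = min(0, 0.36) = 0
(P ∨ P) = max(0.33, 0.33) = 0.33
¬P: Gödel ¬ of 0.33 = 0 (operand ≠ 0)
(Q → ¬P): 0.36 > 0, so result = 0
((P ∨ P) ∧ (Q → ¬P)) = min(0.33, 0) = 0
(((P ∨ P) ∧ (Q → ¬P)) ∨ P) = max(0, 0.33) = 0.33
((¬Q ∧ (Q ∨ P)) ∧ (((P ∨ P) ∧ (Q → ¬P)) ∨ P)) = min(0, 0.33) = 0
(P ∧ ((¬Q ∧ (Q ∨ P)) ∧ (((P ∨ P) ∧ (Q → ¬P)) ∨ P))) = min(0.33, 0) = 0
¬(P ∧ ((¬Q ∧ (Q ∨ P)) ∧ (((P ∨ P) ∧ (Q → ¬P)) ∨ P))): Gödel ¬ of 0 = 1 (operand is 0)
(Q ∧ ¬(P ∧ ((¬Q ∧ (Q ∨ P)) ∧ (((P ∨ P) ∧ (Q → ¬P)) ∨ P)))) = min(0.36, 1) = 0.36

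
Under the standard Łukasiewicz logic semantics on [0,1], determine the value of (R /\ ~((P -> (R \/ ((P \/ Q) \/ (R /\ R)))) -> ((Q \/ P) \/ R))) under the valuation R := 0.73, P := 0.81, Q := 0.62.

(P \/ Q) = max(0.81, 0.62) = 0.81
(R /\ R) = min(0.73, 0.73) = 0.73
((P \/ Q) \/ (R /\ R)) = max(0.81, 0.73) = 0.81
(R \/ ((P \/ Q) \/ (R /\ R))) = max(0.73, 0.81) = 0.81
(P -> (R \/ ((P \/ Q) \/ (R /\ R)))): min(1, 1 − 0.81 + 0.81) = 1
(Q \/ P) = max(0.62, 0.81) = 0.81
((Q \/ P) \/ R) = max(0.81, 0.73) = 0.81
((P -> (R \/ ((P \/ Q) \/ (R /\ R)))) -> ((Q \/ P) \/ R)): min(1, 1 − 1 + 0.81) = 0.81
~((P -> (R \/ ((P \/ Q) \/ (R /\ R)))) -> ((Q \/ P) \/ R)): Łukasiewicz ¬ gives 1 − 0.81 = 0.19
(R /\ ~((P -> (R \/ ((P \/ Q) \/ (R /\ R)))) -> ((Q \/ P) \/ R))) = min(0.73, 0.19) = 0.19

0.19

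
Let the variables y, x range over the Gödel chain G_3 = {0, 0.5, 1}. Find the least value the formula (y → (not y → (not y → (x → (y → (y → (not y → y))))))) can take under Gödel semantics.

Every assignment gives 1. For instance at y = 0, x = 0:
  not y: Gödel ¬ of 0 = 1 (operand is 0)
  not y: Gödel ¬ of 0 = 1 (operand is 0)
  not y: Gödel ¬ of 0 = 1 (operand is 0)
  (not y → y): 1 > 0, so result = 0
  (y → (not y → y)): 0 ≤ 0, so result = 1
  (y → (y → (not y → y))): 0 ≤ 1, so result = 1
  (x → (y → (y → (not y → y)))): 0 ≤ 1, so result = 1
  (not y → (x → (y → (y → (not y → y))))): 1 ≤ 1, so result = 1
  (not y → (not y → (x → (y → (y → (not y → y)))))): 1 ≤ 1, so result = 1
  (y → (not y → (not y → (x → (y → (y → (not y → y))))))): 0 ≤ 1, so result = 1
All 9 assignments give value 1 — the formula is a G_3-tautology.

1.00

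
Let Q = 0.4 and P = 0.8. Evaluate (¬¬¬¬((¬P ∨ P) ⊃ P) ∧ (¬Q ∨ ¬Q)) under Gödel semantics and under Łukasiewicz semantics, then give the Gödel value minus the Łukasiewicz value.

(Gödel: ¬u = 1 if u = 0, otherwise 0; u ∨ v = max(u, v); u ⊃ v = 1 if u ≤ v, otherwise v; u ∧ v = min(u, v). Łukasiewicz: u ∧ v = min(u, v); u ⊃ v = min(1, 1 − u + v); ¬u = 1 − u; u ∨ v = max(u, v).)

Gödel evaluation:
  ¬P: Gödel ¬ of 0.8 = 0 (operand ≠ 0)
  (¬P ∨ P) = max(0, 0.8) = 0.8
  ((¬P ∨ P) ⊃ P): 0.8 ≤ 0.8, so result = 1
  ¬((¬P ∨ P) ⊃ P): Gödel ¬ of 1 = 0 (operand ≠ 0)
  ¬¬((¬P ∨ P) ⊃ P): Gödel ¬ of 0 = 1 (operand is 0)
  ¬¬¬((¬P ∨ P) ⊃ P): Gödel ¬ of 1 = 0 (operand ≠ 0)
  ¬¬¬¬((¬P ∨ P) ⊃ P): Gödel ¬ of 0 = 1 (operand is 0)
  ¬Q: Gödel ¬ of 0.4 = 0 (operand ≠ 0)
  ¬Q: Gödel ¬ of 0.4 = 0 (operand ≠ 0)
  (¬Q ∨ ¬Q) = max(0, 0) = 0
  (¬¬¬¬((¬P ∨ P) ⊃ P) ∧ (¬Q ∨ ¬Q)) = min(1, 0) = 0
  Gödel value = 0
Łukasiewicz evaluation:
  ¬P: Łukasiewicz ¬ gives 1 − 0.8 = 0.2
  (¬P ∨ P) = max(0.2, 0.8) = 0.8
  ((¬P ∨ P) ⊃ P): min(1, 1 − 0.8 + 0.8) = 1
  ¬((¬P ∨ P) ⊃ P): Łukasiewicz ¬ gives 1 − 1 = 0
  ¬¬((¬P ∨ P) ⊃ P): Łukasiewicz ¬ gives 1 − 0 = 1
  ¬¬¬((¬P ∨ P) ⊃ P): Łukasiewicz ¬ gives 1 − 1 = 0
  ¬¬¬¬((¬P ∨ P) ⊃ P): Łukasiewicz ¬ gives 1 − 0 = 1
  ¬Q: Łukasiewicz ¬ gives 1 − 0.4 = 0.6
  ¬Q: Łukasiewicz ¬ gives 1 − 0.4 = 0.6
  (¬Q ∨ ¬Q) = max(0.6, 0.6) = 0.6
  (¬¬¬¬((¬P ∨ P) ⊃ P) ∧ (¬Q ∨ ¬Q)) = min(1, 0.6) = 0.6
  Łukasiewicz value = 0.6
Difference: 0 − 0.6 = -0.60

-0.60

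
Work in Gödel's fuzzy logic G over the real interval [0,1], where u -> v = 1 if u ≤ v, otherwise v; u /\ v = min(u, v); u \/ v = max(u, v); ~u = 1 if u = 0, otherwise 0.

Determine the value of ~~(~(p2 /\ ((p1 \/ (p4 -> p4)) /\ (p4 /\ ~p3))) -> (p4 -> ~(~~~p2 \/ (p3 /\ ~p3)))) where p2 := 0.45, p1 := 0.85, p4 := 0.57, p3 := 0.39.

(p4 -> p4): 0.57 ≤ 0.57, so result = 1
(p1 \/ (p4 -> p4)) = max(0.85, 1) = 1
~p3: Gödel ¬ of 0.39 = 0 (operand ≠ 0)
(p4 /\ ~p3) = min(0.57, 0) = 0
((p1 \/ (p4 -> p4)) /\ (p4 /\ ~p3)) = min(1, 0) = 0
(p2 /\ ((p1 \/ (p4 -> p4)) /\ (p4 /\ ~p3))) = min(0.45, 0) = 0
~(p2 /\ ((p1 \/ (p4 -> p4)) /\ (p4 /\ ~p3))): Gödel ¬ of 0 = 1 (operand is 0)
~p2: Gödel ¬ of 0.45 = 0 (operand ≠ 0)
~~p2: Gödel ¬ of 0 = 1 (operand is 0)
~~~p2: Gödel ¬ of 1 = 0 (operand ≠ 0)
~p3: Gödel ¬ of 0.39 = 0 (operand ≠ 0)
(p3 /\ ~p3) = min(0.39, 0) = 0
(~~~p2 \/ (p3 /\ ~p3)) = max(0, 0) = 0
~(~~~p2 \/ (p3 /\ ~p3)): Gödel ¬ of 0 = 1 (operand is 0)
(p4 -> ~(~~~p2 \/ (p3 /\ ~p3))): 0.57 ≤ 1, so result = 1
(~(p2 /\ ((p1 \/ (p4 -> p4)) /\ (p4 /\ ~p3))) -> (p4 -> ~(~~~p2 \/ (p3 /\ ~p3)))): 1 ≤ 1, so result = 1
~(~(p2 /\ ((p1 \/ (p4 -> p4)) /\ (p4 /\ ~p3))) -> (p4 -> ~(~~~p2 \/ (p3 /\ ~p3)))): Gödel ¬ of 1 = 0 (operand ≠ 0)
~~(~(p2 /\ ((p1 \/ (p4 -> p4)) /\ (p4 /\ ~p3))) -> (p4 -> ~(~~~p2 \/ (p3 /\ ~p3)))): Gödel ¬ of 0 = 1 (operand is 0)

1.00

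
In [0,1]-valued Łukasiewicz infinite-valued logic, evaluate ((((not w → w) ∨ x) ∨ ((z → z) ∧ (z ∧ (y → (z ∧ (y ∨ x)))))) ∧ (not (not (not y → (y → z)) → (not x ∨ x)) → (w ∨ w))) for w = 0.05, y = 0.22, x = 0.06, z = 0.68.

not w: Łukasiewicz ¬ gives 1 − 0.05 = 0.95
(not w → w): min(1, 1 − 0.95 + 0.05) = 0.1
((not w → w) ∨ x) = max(0.1, 0.06) = 0.1
(z → z): min(1, 1 − 0.68 + 0.68) = 1
(y ∨ x) = max(0.22, 0.06) = 0.22
(z ∧ (y ∨ x)) = min(0.68, 0.22) = 0.22
(y → (z ∧ (y ∨ x))): min(1, 1 − 0.22 + 0.22) = 1
(z ∧ (y → (z ∧ (y ∨ x)))) = min(0.68, 1) = 0.68
((z → z) ∧ (z ∧ (y → (z ∧ (y ∨ x))))) = min(1, 0.68) = 0.68
(((not w → w) ∨ x) ∨ ((z → z) ∧ (z ∧ (y → (z ∧ (y ∨ x)))))) = max(0.1, 0.68) = 0.68
not y: Łukasiewicz ¬ gives 1 − 0.22 = 0.78
(y → z): min(1, 1 − 0.22 + 0.68) = 1
(not y → (y → z)): min(1, 1 − 0.78 + 1) = 1
not (not y → (y → z)): Łukasiewicz ¬ gives 1 − 1 = 0
not x: Łukasiewicz ¬ gives 1 − 0.06 = 0.94
(not x ∨ x) = max(0.94, 0.06) = 0.94
(not (not y → (y → z)) → (not x ∨ x)): min(1, 1 − 0 + 0.94) = 1
not (not (not y → (y → z)) → (not x ∨ x)): Łukasiewicz ¬ gives 1 − 1 = 0
(w ∨ w) = max(0.05, 0.05) = 0.05
(not (not (not y → (y → z)) → (not x ∨ x)) → (w ∨ w)): min(1, 1 − 0 + 0.05) = 1
((((not w → w) ∨ x) ∨ ((z → z) ∧ (z ∧ (y → (z ∧ (y ∨ x)))))) ∧ (not (not (not y → (y → z)) → (not x ∨ x)) → (w ∨ w))) = min(0.68, 1) = 0.68

0.68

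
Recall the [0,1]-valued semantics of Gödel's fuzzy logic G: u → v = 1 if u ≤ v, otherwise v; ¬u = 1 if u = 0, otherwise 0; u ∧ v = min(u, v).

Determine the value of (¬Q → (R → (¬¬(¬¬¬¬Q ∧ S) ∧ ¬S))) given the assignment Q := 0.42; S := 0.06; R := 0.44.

1.00

¬Q: Gödel ¬ of 0.42 = 0 (operand ≠ 0)
¬Q: Gödel ¬ of 0.42 = 0 (operand ≠ 0)
¬¬Q: Gödel ¬ of 0 = 1 (operand is 0)
¬¬¬Q: Gödel ¬ of 1 = 0 (operand ≠ 0)
¬¬¬¬Q: Gödel ¬ of 0 = 1 (operand is 0)
(¬¬¬¬Q ∧ S) = min(1, 0.06) = 0.06
¬(¬¬¬¬Q ∧ S): Gödel ¬ of 0.06 = 0 (operand ≠ 0)
¬¬(¬¬¬¬Q ∧ S): Gödel ¬ of 0 = 1 (operand is 0)
¬S: Gödel ¬ of 0.06 = 0 (operand ≠ 0)
(¬¬(¬¬¬¬Q ∧ S) ∧ ¬S) = min(1, 0) = 0
(R → (¬¬(¬¬¬¬Q ∧ S) ∧ ¬S)): 0.44 > 0, so result = 0
(¬Q → (R → (¬¬(¬¬¬¬Q ∧ S) ∧ ¬S))): 0 ≤ 0, so result = 1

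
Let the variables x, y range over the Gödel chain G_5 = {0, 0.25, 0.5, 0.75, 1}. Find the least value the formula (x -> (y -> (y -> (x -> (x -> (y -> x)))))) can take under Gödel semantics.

Every assignment gives 1. For instance at x = 0, y = 0:
  (y -> x): 0 ≤ 0, so result = 1
  (x -> (y -> x)): 0 ≤ 1, so result = 1
  (x -> (x -> (y -> x))): 0 ≤ 1, so result = 1
  (y -> (x -> (x -> (y -> x)))): 0 ≤ 1, so result = 1
  (y -> (y -> (x -> (x -> (y -> x))))): 0 ≤ 1, so result = 1
  (x -> (y -> (y -> (x -> (x -> (y -> x)))))): 0 ≤ 1, so result = 1
All 25 assignments give value 1 — the formula is a G_5-tautology.

1.00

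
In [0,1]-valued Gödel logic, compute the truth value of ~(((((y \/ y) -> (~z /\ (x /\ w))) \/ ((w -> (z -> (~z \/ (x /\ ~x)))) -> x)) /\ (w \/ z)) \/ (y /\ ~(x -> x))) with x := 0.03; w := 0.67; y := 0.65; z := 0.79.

(y \/ y) = max(0.65, 0.65) = 0.65
~z: Gödel ¬ of 0.79 = 0 (operand ≠ 0)
(x /\ w) = min(0.03, 0.67) = 0.03
(~z /\ (x /\ w)) = min(0, 0.03) = 0
((y \/ y) -> (~z /\ (x /\ w))): 0.65 > 0, so result = 0
~z: Gödel ¬ of 0.79 = 0 (operand ≠ 0)
~x: Gödel ¬ of 0.03 = 0 (operand ≠ 0)
(x /\ ~x) = min(0.03, 0) = 0
(~z \/ (x /\ ~x)) = max(0, 0) = 0
(z -> (~z \/ (x /\ ~x))): 0.79 > 0, so result = 0
(w -> (z -> (~z \/ (x /\ ~x)))): 0.67 > 0, so result = 0
((w -> (z -> (~z \/ (x /\ ~x)))) -> x): 0 ≤ 0.03, so result = 1
(((y \/ y) -> (~z /\ (x /\ w))) \/ ((w -> (z -> (~z \/ (x /\ ~x)))) -> x)) = max(0, 1) = 1
(w \/ z) = max(0.67, 0.79) = 0.79
((((y \/ y) -> (~z /\ (x /\ w))) \/ ((w -> (z -> (~z \/ (x /\ ~x)))) -> x)) /\ (w \/ z)) = min(1, 0.79) = 0.79
(x -> x): 0.03 ≤ 0.03, so result = 1
~(x -> x): Gödel ¬ of 1 = 0 (operand ≠ 0)
(y /\ ~(x -> x)) = min(0.65, 0) = 0
(((((y \/ y) -> (~z /\ (x /\ w))) \/ ((w -> (z -> (~z \/ (x /\ ~x)))) -> x)) /\ (w \/ z)) \/ (y /\ ~(x -> x))) = max(0.79, 0) = 0.79
~(((((y \/ y) -> (~z /\ (x /\ w))) \/ ((w -> (z -> (~z \/ (x /\ ~x)))) -> x)) /\ (w \/ z)) \/ (y /\ ~(x -> x))): Gödel ¬ of 0.79 = 0 (operand ≠ 0)

0.00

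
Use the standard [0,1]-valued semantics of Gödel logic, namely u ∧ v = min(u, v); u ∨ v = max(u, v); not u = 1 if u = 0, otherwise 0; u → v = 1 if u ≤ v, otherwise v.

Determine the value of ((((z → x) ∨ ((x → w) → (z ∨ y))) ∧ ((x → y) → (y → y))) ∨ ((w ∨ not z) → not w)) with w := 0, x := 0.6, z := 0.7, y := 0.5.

1.00

(z → x): 0.7 > 0.6, so result = 0.6
(x → w): 0.6 > 0, so result = 0
(z ∨ y) = max(0.7, 0.5) = 0.7
((x → w) → (z ∨ y)): 0 ≤ 0.7, so result = 1
((z → x) ∨ ((x → w) → (z ∨ y))) = max(0.6, 1) = 1
(x → y): 0.6 > 0.5, so result = 0.5
(y → y): 0.5 ≤ 0.5, so result = 1
((x → y) → (y → y)): 0.5 ≤ 1, so result = 1
(((z → x) ∨ ((x → w) → (z ∨ y))) ∧ ((x → y) → (y → y))) = min(1, 1) = 1
not z: Gödel ¬ of 0.7 = 0 (operand ≠ 0)
(w ∨ not z) = max(0, 0) = 0
not w: Gödel ¬ of 0 = 1 (operand is 0)
((w ∨ not z) → not w): 0 ≤ 1, so result = 1
((((z → x) ∨ ((x → w) → (z ∨ y))) ∧ ((x → y) → (y → y))) ∨ ((w ∨ not z) → not w)) = max(1, 1) = 1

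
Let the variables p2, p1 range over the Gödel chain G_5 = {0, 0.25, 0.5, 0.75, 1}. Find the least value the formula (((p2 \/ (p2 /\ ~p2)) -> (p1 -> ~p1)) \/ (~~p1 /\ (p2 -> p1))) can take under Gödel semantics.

0.25

The minimum is attained at p2 = 0.5, p1 = 0.25:
  ~p2: Gödel ¬ of 0.5 = 0 (operand ≠ 0)
  (p2 /\ ~p2) = min(0.5, 0) = 0
  (p2 \/ (p2 /\ ~p2)) = max(0.5, 0) = 0.5
  ~p1: Gödel ¬ of 0.25 = 0 (operand ≠ 0)
  (p1 -> ~p1): 0.25 > 0, so result = 0
  ((p2 \/ (p2 /\ ~p2)) -> (p1 -> ~p1)): 0.5 > 0, so result = 0
  ~p1: Gödel ¬ of 0.25 = 0 (operand ≠ 0)
  ~~p1: Gödel ¬ of 0 = 1 (operand is 0)
  (p2 -> p1): 0.5 > 0.25, so result = 0.25
  (~~p1 /\ (p2 -> p1)) = min(1, 0.25) = 0.25
  (((p2 \/ (p2 /\ ~p2)) -> (p1 -> ~p1)) \/ (~~p1 /\ (p2 -> p1))) = max(0, 0.25) = 0.25
Checking all 25 assignments confirms none give a value below 0.25.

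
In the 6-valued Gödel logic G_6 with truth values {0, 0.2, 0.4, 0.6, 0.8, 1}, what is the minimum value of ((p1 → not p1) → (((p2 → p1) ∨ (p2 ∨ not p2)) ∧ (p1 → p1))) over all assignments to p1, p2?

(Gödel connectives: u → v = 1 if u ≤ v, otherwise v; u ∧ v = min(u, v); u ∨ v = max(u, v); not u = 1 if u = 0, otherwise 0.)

The minimum is attained at p1 = 0, p2 = 0.2:
  not p1: Gödel ¬ of 0 = 1 (operand is 0)
  (p1 → not p1): 0 ≤ 1, so result = 1
  (p2 → p1): 0.2 > 0, so result = 0
  not p2: Gödel ¬ of 0.2 = 0 (operand ≠ 0)
  (p2 ∨ not p2) = max(0.2, 0) = 0.2
  ((p2 → p1) ∨ (p2 ∨ not p2)) = max(0, 0.2) = 0.2
  (p1 → p1): 0 ≤ 0, so result = 1
  (((p2 → p1) ∨ (p2 ∨ not p2)) ∧ (p1 → p1)) = min(0.2, 1) = 0.2
  ((p1 → not p1) → (((p2 → p1) ∨ (p2 ∨ not p2)) ∧ (p1 → p1))): 1 > 0.2, so result = 0.2
Checking all 36 assignments confirms none give a value below 0.20.

0.20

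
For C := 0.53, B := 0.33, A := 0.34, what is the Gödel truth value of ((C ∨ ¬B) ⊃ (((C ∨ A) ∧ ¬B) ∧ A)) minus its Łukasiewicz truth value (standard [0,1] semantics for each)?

Gödel evaluation:
  ¬B: Gödel ¬ of 0.33 = 0 (operand ≠ 0)
  (C ∨ ¬B) = max(0.53, 0) = 0.53
  (C ∨ A) = max(0.53, 0.34) = 0.53
  ¬B: Gödel ¬ of 0.33 = 0 (operand ≠ 0)
  ((C ∨ A) ∧ ¬B) = min(0.53, 0) = 0
  (((C ∨ A) ∧ ¬B) ∧ A) = min(0, 0.34) = 0
  ((C ∨ ¬B) ⊃ (((C ∨ A) ∧ ¬B) ∧ A)): 0.53 > 0, so result = 0
  Gödel value = 0
Łukasiewicz evaluation:
  ¬B: Łukasiewicz ¬ gives 1 − 0.33 = 0.67
  (C ∨ ¬B) = max(0.53, 0.67) = 0.67
  (C ∨ A) = max(0.53, 0.34) = 0.53
  ¬B: Łukasiewicz ¬ gives 1 − 0.33 = 0.67
  ((C ∨ A) ∧ ¬B) = min(0.53, 0.67) = 0.53
  (((C ∨ A) ∧ ¬B) ∧ A) = min(0.53, 0.34) = 0.34
  ((C ∨ ¬B) ⊃ (((C ∨ A) ∧ ¬B) ∧ A)): min(1, 1 − 0.67 + 0.34) = 0.67
  Łukasiewicz value = 0.67
Difference: 0 − 0.67 = -0.67

-0.67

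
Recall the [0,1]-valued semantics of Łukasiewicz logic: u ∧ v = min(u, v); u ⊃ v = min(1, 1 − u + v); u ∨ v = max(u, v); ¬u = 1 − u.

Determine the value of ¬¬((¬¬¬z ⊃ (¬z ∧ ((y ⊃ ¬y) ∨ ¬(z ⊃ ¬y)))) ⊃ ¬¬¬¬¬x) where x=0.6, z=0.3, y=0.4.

0.40

¬z: Łukasiewicz ¬ gives 1 − 0.3 = 0.7
¬¬z: Łukasiewicz ¬ gives 1 − 0.7 = 0.3
¬¬¬z: Łukasiewicz ¬ gives 1 − 0.3 = 0.7
¬z: Łukasiewicz ¬ gives 1 − 0.3 = 0.7
¬y: Łukasiewicz ¬ gives 1 − 0.4 = 0.6
(y ⊃ ¬y): min(1, 1 − 0.4 + 0.6) = 1
¬y: Łukasiewicz ¬ gives 1 − 0.4 = 0.6
(z ⊃ ¬y): min(1, 1 − 0.3 + 0.6) = 1
¬(z ⊃ ¬y): Łukasiewicz ¬ gives 1 − 1 = 0
((y ⊃ ¬y) ∨ ¬(z ⊃ ¬y)) = max(1, 0) = 1
(¬z ∧ ((y ⊃ ¬y) ∨ ¬(z ⊃ ¬y))) = min(0.7, 1) = 0.7
(¬¬¬z ⊃ (¬z ∧ ((y ⊃ ¬y) ∨ ¬(z ⊃ ¬y)))): min(1, 1 − 0.7 + 0.7) = 1
¬x: Łukasiewicz ¬ gives 1 − 0.6 = 0.4
¬¬x: Łukasiewicz ¬ gives 1 − 0.4 = 0.6
¬¬¬x: Łukasiewicz ¬ gives 1 − 0.6 = 0.4
¬¬¬¬x: Łukasiewicz ¬ gives 1 − 0.4 = 0.6
¬¬¬¬¬x: Łukasiewicz ¬ gives 1 − 0.6 = 0.4
((¬¬¬z ⊃ (¬z ∧ ((y ⊃ ¬y) ∨ ¬(z ⊃ ¬y)))) ⊃ ¬¬¬¬¬x): min(1, 1 − 1 + 0.4) = 0.4
¬((¬¬¬z ⊃ (¬z ∧ ((y ⊃ ¬y) ∨ ¬(z ⊃ ¬y)))) ⊃ ¬¬¬¬¬x): Łukasiewicz ¬ gives 1 − 0.4 = 0.6
¬¬((¬¬¬z ⊃ (¬z ∧ ((y ⊃ ¬y) ∨ ¬(z ⊃ ¬y)))) ⊃ ¬¬¬¬¬x): Łukasiewicz ¬ gives 1 − 0.6 = 0.4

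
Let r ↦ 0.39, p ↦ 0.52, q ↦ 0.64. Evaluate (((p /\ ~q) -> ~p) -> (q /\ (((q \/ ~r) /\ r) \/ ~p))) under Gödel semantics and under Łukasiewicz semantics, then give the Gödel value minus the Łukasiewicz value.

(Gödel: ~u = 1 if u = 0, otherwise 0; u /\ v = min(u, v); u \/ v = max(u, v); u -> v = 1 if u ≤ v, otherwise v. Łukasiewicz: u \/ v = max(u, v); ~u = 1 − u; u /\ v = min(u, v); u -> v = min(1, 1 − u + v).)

-0.09

Gödel evaluation:
  ~q: Gödel ¬ of 0.64 = 0 (operand ≠ 0)
  (p /\ ~q) = min(0.52, 0) = 0
  ~p: Gödel ¬ of 0.52 = 0 (operand ≠ 0)
  ((p /\ ~q) -> ~p): 0 ≤ 0, so result = 1
  ~r: Gödel ¬ of 0.39 = 0 (operand ≠ 0)
  (q \/ ~r) = max(0.64, 0) = 0.64
  ((q \/ ~r) /\ r) = min(0.64, 0.39) = 0.39
  ~p: Gödel ¬ of 0.52 = 0 (operand ≠ 0)
  (((q \/ ~r) /\ r) \/ ~p) = max(0.39, 0) = 0.39
  (q /\ (((q \/ ~r) /\ r) \/ ~p)) = min(0.64, 0.39) = 0.39
  (((p /\ ~q) -> ~p) -> (q /\ (((q \/ ~r) /\ r) \/ ~p))): 1 > 0.39, so result = 0.39
  Gödel value = 0.39
Łukasiewicz evaluation:
  ~q: Łukasiewicz ¬ gives 1 − 0.64 = 0.36
  (p /\ ~q) = min(0.52, 0.36) = 0.36
  ~p: Łukasiewicz ¬ gives 1 − 0.52 = 0.48
  ((p /\ ~q) -> ~p): min(1, 1 − 0.36 + 0.48) = 1
  ~r: Łukasiewicz ¬ gives 1 − 0.39 = 0.61
  (q \/ ~r) = max(0.64, 0.61) = 0.64
  ((q \/ ~r) /\ r) = min(0.64, 0.39) = 0.39
  ~p: Łukasiewicz ¬ gives 1 − 0.52 = 0.48
  (((q \/ ~r) /\ r) \/ ~p) = max(0.39, 0.48) = 0.48
  (q /\ (((q \/ ~r) /\ r) \/ ~p)) = min(0.64, 0.48) = 0.48
  (((p /\ ~q) -> ~p) -> (q /\ (((q \/ ~r) /\ r) \/ ~p))): min(1, 1 − 1 + 0.48) = 0.48
  Łukasiewicz value = 0.48
Difference: 0.39 − 0.48 = -0.09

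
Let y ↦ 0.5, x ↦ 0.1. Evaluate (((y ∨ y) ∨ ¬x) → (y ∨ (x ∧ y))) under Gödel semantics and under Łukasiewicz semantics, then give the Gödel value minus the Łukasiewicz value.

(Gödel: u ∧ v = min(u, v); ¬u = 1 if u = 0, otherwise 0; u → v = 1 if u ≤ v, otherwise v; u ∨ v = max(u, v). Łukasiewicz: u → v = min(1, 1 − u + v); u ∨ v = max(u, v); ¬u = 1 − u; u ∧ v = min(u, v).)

Gödel evaluation:
  (y ∨ y) = max(0.5, 0.5) = 0.5
  ¬x: Gödel ¬ of 0.1 = 0 (operand ≠ 0)
  ((y ∨ y) ∨ ¬x) = max(0.5, 0) = 0.5
  (x ∧ y) = min(0.1, 0.5) = 0.1
  (y ∨ (x ∧ y)) = max(0.5, 0.1) = 0.5
  (((y ∨ y) ∨ ¬x) → (y ∨ (x ∧ y))): 0.5 ≤ 0.5, so result = 1
  Gödel value = 1
Łukasiewicz evaluation:
  (y ∨ y) = max(0.5, 0.5) = 0.5
  ¬x: Łukasiewicz ¬ gives 1 − 0.1 = 0.9
  ((y ∨ y) ∨ ¬x) = max(0.5, 0.9) = 0.9
  (x ∧ y) = min(0.1, 0.5) = 0.1
  (y ∨ (x ∧ y)) = max(0.5, 0.1) = 0.5
  (((y ∨ y) ∨ ¬x) → (y ∨ (x ∧ y))): min(1, 1 − 0.9 + 0.5) = 0.6
  Łukasiewicz value = 0.6
Difference: 1 − 0.6 = 0.40

0.40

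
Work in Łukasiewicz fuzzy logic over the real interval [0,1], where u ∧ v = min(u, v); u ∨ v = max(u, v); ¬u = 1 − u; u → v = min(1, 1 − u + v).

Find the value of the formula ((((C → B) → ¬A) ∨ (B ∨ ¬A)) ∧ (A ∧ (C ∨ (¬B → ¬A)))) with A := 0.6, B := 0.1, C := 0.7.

0.60

(C → B): min(1, 1 − 0.7 + 0.1) = 0.4
¬A: Łukasiewicz ¬ gives 1 − 0.6 = 0.4
((C → B) → ¬A): min(1, 1 − 0.4 + 0.4) = 1
¬A: Łukasiewicz ¬ gives 1 − 0.6 = 0.4
(B ∨ ¬A) = max(0.1, 0.4) = 0.4
(((C → B) → ¬A) ∨ (B ∨ ¬A)) = max(1, 0.4) = 1
¬B: Łukasiewicz ¬ gives 1 − 0.1 = 0.9
¬A: Łukasiewicz ¬ gives 1 − 0.6 = 0.4
(¬B → ¬A): min(1, 1 − 0.9 + 0.4) = 0.5
(C ∨ (¬B → ¬A)) = max(0.7, 0.5) = 0.7
(A ∧ (C ∨ (¬B → ¬A))) = min(0.6, 0.7) = 0.6
((((C → B) → ¬A) ∨ (B ∨ ¬A)) ∧ (A ∧ (C ∨ (¬B → ¬A)))) = min(1, 0.6) = 0.6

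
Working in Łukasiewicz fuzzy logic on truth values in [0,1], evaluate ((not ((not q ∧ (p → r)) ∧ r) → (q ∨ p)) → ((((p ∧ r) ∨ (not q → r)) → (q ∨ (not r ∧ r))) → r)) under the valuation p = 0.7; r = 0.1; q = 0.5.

0.40

not q: Łukasiewicz ¬ gives 1 − 0.5 = 0.5
(p → r): min(1, 1 − 0.7 + 0.1) = 0.4
(not q ∧ (p → r)) = min(0.5, 0.4) = 0.4
((not q ∧ (p → r)) ∧ r) = min(0.4, 0.1) = 0.1
not ((not q ∧ (p → r)) ∧ r): Łukasiewicz ¬ gives 1 − 0.1 = 0.9
(q ∨ p) = max(0.5, 0.7) = 0.7
(not ((not q ∧ (p → r)) ∧ r) → (q ∨ p)): min(1, 1 − 0.9 + 0.7) = 0.8
(p ∧ r) = min(0.7, 0.1) = 0.1
not q: Łukasiewicz ¬ gives 1 − 0.5 = 0.5
(not q → r): min(1, 1 − 0.5 + 0.1) = 0.6
((p ∧ r) ∨ (not q → r)) = max(0.1, 0.6) = 0.6
not r: Łukasiewicz ¬ gives 1 − 0.1 = 0.9
(not r ∧ r) = min(0.9, 0.1) = 0.1
(q ∨ (not r ∧ r)) = max(0.5, 0.1) = 0.5
(((p ∧ r) ∨ (not q → r)) → (q ∨ (not r ∧ r))): min(1, 1 − 0.6 + 0.5) = 0.9
((((p ∧ r) ∨ (not q → r)) → (q ∨ (not r ∧ r))) → r): min(1, 1 − 0.9 + 0.1) = 0.2
((not ((not q ∧ (p → r)) ∧ r) → (q ∨ p)) → ((((p ∧ r) ∨ (not q → r)) → (q ∨ (not r ∧ r))) → r)): min(1, 1 − 0.8 + 0.2) = 0.4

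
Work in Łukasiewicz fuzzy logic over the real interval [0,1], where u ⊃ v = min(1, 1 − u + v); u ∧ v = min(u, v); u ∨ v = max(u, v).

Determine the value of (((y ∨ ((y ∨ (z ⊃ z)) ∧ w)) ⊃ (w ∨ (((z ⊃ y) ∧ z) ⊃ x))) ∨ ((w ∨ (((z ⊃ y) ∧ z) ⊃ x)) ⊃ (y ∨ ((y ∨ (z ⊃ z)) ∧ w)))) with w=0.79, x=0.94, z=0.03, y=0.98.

1.00

(z ⊃ z): min(1, 1 − 0.03 + 0.03) = 1
(y ∨ (z ⊃ z)) = max(0.98, 1) = 1
((y ∨ (z ⊃ z)) ∧ w) = min(1, 0.79) = 0.79
(y ∨ ((y ∨ (z ⊃ z)) ∧ w)) = max(0.98, 0.79) = 0.98
(z ⊃ y): min(1, 1 − 0.03 + 0.98) = 1
((z ⊃ y) ∧ z) = min(1, 0.03) = 0.03
(((z ⊃ y) ∧ z) ⊃ x): min(1, 1 − 0.03 + 0.94) = 1
(w ∨ (((z ⊃ y) ∧ z) ⊃ x)) = max(0.79, 1) = 1
((y ∨ ((y ∨ (z ⊃ z)) ∧ w)) ⊃ (w ∨ (((z ⊃ y) ∧ z) ⊃ x))): min(1, 1 − 0.98 + 1) = 1
(z ⊃ y): min(1, 1 − 0.03 + 0.98) = 1
((z ⊃ y) ∧ z) = min(1, 0.03) = 0.03
(((z ⊃ y) ∧ z) ⊃ x): min(1, 1 − 0.03 + 0.94) = 1
(w ∨ (((z ⊃ y) ∧ z) ⊃ x)) = max(0.79, 1) = 1
(z ⊃ z): min(1, 1 − 0.03 + 0.03) = 1
(y ∨ (z ⊃ z)) = max(0.98, 1) = 1
((y ∨ (z ⊃ z)) ∧ w) = min(1, 0.79) = 0.79
(y ∨ ((y ∨ (z ⊃ z)) ∧ w)) = max(0.98, 0.79) = 0.98
((w ∨ (((z ⊃ y) ∧ z) ⊃ x)) ⊃ (y ∨ ((y ∨ (z ⊃ z)) ∧ w))): min(1, 1 − 1 + 0.98) = 0.98
(((y ∨ ((y ∨ (z ⊃ z)) ∧ w)) ⊃ (w ∨ (((z ⊃ y) ∧ z) ⊃ x))) ∨ ((w ∨ (((z ⊃ y) ∧ z) ⊃ x)) ⊃ (y ∨ ((y ∨ (z ⊃ z)) ∧ w)))) = max(1, 0.98) = 1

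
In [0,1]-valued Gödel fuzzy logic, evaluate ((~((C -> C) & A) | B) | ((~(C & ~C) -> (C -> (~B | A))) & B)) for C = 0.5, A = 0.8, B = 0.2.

0.20

(C -> C): 0.5 ≤ 0.5, so result = 1
((C -> C) & A) = min(1, 0.8) = 0.8
~((C -> C) & A): Gödel ¬ of 0.8 = 0 (operand ≠ 0)
(~((C -> C) & A) | B) = max(0, 0.2) = 0.2
~C: Gödel ¬ of 0.5 = 0 (operand ≠ 0)
(C & ~C) = min(0.5, 0) = 0
~(C & ~C): Gödel ¬ of 0 = 1 (operand is 0)
~B: Gödel ¬ of 0.2 = 0 (operand ≠ 0)
(~B | A) = max(0, 0.8) = 0.8
(C -> (~B | A)): 0.5 ≤ 0.8, so result = 1
(~(C & ~C) -> (C -> (~B | A))): 1 ≤ 1, so result = 1
((~(C & ~C) -> (C -> (~B | A))) & B) = min(1, 0.2) = 0.2
((~((C -> C) & A) | B) | ((~(C & ~C) -> (C -> (~B | A))) & B)) = max(0.2, 0.2) = 0.2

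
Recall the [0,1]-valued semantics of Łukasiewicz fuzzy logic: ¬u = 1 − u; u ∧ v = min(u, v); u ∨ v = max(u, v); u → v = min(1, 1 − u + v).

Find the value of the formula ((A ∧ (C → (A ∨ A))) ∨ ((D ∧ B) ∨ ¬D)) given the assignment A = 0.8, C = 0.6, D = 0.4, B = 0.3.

(A ∨ A) = max(0.8, 0.8) = 0.8
(C → (A ∨ A)): min(1, 1 − 0.6 + 0.8) = 1
(A ∧ (C → (A ∨ A))) = min(0.8, 1) = 0.8
(D ∧ B) = min(0.4, 0.3) = 0.3
¬D: Łukasiewicz ¬ gives 1 − 0.4 = 0.6
((D ∧ B) ∨ ¬D) = max(0.3, 0.6) = 0.6
((A ∧ (C → (A ∨ A))) ∨ ((D ∧ B) ∨ ¬D)) = max(0.8, 0.6) = 0.8

0.80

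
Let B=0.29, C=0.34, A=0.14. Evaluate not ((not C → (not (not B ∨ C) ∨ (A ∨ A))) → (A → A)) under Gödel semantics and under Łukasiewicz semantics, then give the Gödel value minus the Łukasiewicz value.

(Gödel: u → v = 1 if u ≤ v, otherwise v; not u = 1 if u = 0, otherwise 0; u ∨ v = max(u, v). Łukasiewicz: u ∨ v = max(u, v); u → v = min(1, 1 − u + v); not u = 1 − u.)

Gödel evaluation:
  not C: Gödel ¬ of 0.34 = 0 (operand ≠ 0)
  not B: Gödel ¬ of 0.29 = 0 (operand ≠ 0)
  (not B ∨ C) = max(0, 0.34) = 0.34
  not (not B ∨ C): Gödel ¬ of 0.34 = 0 (operand ≠ 0)
  (A ∨ A) = max(0.14, 0.14) = 0.14
  (not (not B ∨ C) ∨ (A ∨ A)) = max(0, 0.14) = 0.14
  (not C → (not (not B ∨ C) ∨ (A ∨ A))): 0 ≤ 0.14, so result = 1
  (A → A): 0.14 ≤ 0.14, so result = 1
  ((not C → (not (not B ∨ C) ∨ (A ∨ A))) → (A → A)): 1 ≤ 1, so result = 1
  not ((not C → (not (not B ∨ C) ∨ (A ∨ A))) → (A → A)): Gödel ¬ of 1 = 0 (operand ≠ 0)
  Gödel value = 0
Łukasiewicz evaluation:
  not C: Łukasiewicz ¬ gives 1 − 0.34 = 0.66
  not B: Łukasiewicz ¬ gives 1 − 0.29 = 0.71
  (not B ∨ C) = max(0.71, 0.34) = 0.71
  not (not B ∨ C): Łukasiewicz ¬ gives 1 − 0.71 = 0.29
  (A ∨ A) = max(0.14, 0.14) = 0.14
  (not (not B ∨ C) ∨ (A ∨ A)) = max(0.29, 0.14) = 0.29
  (not C → (not (not B ∨ C) ∨ (A ∨ A))): min(1, 1 − 0.66 + 0.29) = 0.63
  (A → A): min(1, 1 − 0.14 + 0.14) = 1
  ((not C → (not (not B ∨ C) ∨ (A ∨ A))) → (A → A)): min(1, 1 − 0.63 + 1) = 1
  not ((not C → (not (not B ∨ C) ∨ (A ∨ A))) → (A → A)): Łukasiewicz ¬ gives 1 − 1 = 0
  Łukasiewicz value = 0
Difference: 0 − 0 = 0.00

0.00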